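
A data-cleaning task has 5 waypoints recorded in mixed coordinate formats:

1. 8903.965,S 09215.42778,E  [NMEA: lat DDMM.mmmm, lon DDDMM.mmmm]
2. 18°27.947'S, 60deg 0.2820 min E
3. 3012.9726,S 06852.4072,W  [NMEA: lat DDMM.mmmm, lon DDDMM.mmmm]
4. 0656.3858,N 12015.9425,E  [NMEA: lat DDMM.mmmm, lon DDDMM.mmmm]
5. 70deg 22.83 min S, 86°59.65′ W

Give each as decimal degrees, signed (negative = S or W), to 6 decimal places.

Point 1:
  Lat: split at 2 digits → 89° and 3.965′; 89 + 3.965/60 = 89.0660833
  hemisphere S, so the sign is −
  Lon: split at 3 digits → 092° and 15.42778′; 92 + 15.42778/60 = 92.2571297
  E → positive
Point 2:
  Latitude: 27.947′ = 0.465783°; total 18.4657833
  S ⇒ negate
  λ: 0.282′ = 0.004700°; total 60.0047000
  E → positive
Point 3:
  φ: degrees = first 2 digits = 30, minutes = 12.9726; 30 + 12.9726/60 = 30.2162100
  S → negative
  Lon: split at 3 digits → 068° and 52.4072′; 68 + 52.4072/60 = 68.8734533
  W ⇒ negate
Point 4:
  Lat: split at 2 digits → 06° and 56.3858′; 6 + 56.3858/60 = 6.9397633
  N ⇒ keep positive
  λ: split at 3 digits → 120° and 15.9425′; 120 + 15.9425/60 = 120.2657083
  E ⇒ keep positive
Point 5:
  Lat: 22.83′ = 0.380500°; total 70.3805000
  S ⇒ negate
  Lon: 59.65′ = 0.994167°; total 86.9941667
  W → negative

1. -89.066083, 92.257130
2. -18.465783, 60.004700
3. -30.216210, -68.873453
4. 6.939763, 120.265708
5. -70.380500, -86.994167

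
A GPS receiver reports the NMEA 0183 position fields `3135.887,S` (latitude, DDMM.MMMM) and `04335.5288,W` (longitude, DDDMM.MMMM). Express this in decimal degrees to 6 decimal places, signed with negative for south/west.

-31.598117, -43.592147

Lat: degrees = first 2 digits = 31, minutes = 35.887; 31 + 35.887/60 = 31.5981167
hemisphere S, so the sign is −
Lon: degrees = first 3 digits = 43, minutes = 35.5288; 43 + 35.5288/60 = 43.5921467
W → negative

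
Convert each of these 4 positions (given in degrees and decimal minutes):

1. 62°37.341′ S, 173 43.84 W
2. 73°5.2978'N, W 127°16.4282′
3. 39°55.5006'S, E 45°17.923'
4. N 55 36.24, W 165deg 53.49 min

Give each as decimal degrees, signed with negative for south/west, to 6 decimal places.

Point 1:
  φ: 62 + 37.341/60 = 62.6223500
  S ⇒ negate
  λ: 43.84′ = 0.730667°; total 173.7306667
  W ⇒ negate
Point 2:
  Latitude: 5.2978′ = 0.088297°; total 73.0882967
  N → positive
  Lon: 16.4282′ = 0.273803°; total 127.2738033
  hemisphere W, so the sign is −
Point 3:
  Lat: 55.5006′ = 0.925010°; total 39.9250100
  hemisphere S, so the sign is −
  Longitude: 45 + 17.923/60 = 45.2987167
  E ⇒ keep positive
Point 4:
  Latitude: 55 + 36.24/60 = 55.6040000
  N → positive
  Lon: 53.49′ = 0.891500°; total 165.8915000
  W → negative

1. -62.622350, -173.730667
2. 73.088297, -127.273803
3. -39.925010, 45.298717
4. 55.604000, -165.891500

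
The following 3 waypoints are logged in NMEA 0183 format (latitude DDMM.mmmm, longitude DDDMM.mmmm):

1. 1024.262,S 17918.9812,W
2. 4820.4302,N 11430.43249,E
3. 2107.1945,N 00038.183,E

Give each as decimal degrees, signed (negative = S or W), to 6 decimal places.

Point 1:
  Lat: split at 2 digits → 10° and 24.262′; 10 + 24.262/60 = 10.4043667
  S ⇒ negate
  λ: split at 3 digits → 179° and 18.9812′; 179 + 18.9812/60 = 179.3163533
  W ⇒ negate
Point 2:
  Latitude: degrees = first 2 digits = 48, minutes = 20.4302; 48 + 20.4302/60 = 48.3405033
  N → positive
  Lon: degrees = first 3 digits = 114, minutes = 30.43249; 114 + 30.43249/60 = 114.5072082
  E → positive
Point 3:
  φ: degrees = first 2 digits = 21, minutes = 7.1945; 21 + 7.1945/60 = 21.1199083
  N → positive
  Longitude: degrees = first 3 digits = 0, minutes = 38.183; 0 + 38.183/60 = 0.6363833
  E → positive

1. -10.404367, -179.316353
2. 48.340503, 114.507208
3. 21.119908, 0.636383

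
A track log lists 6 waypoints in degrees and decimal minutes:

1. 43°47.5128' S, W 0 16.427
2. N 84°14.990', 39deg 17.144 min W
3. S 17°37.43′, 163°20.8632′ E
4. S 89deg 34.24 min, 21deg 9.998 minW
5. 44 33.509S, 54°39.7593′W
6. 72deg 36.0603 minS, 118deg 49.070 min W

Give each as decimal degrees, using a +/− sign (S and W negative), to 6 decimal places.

Point 1:
  Lat: 43 + 47.5128/60 = 43.7918800
  S → negative
  Longitude: 16.427′ = 0.273783°; total 0.2737833
  W ⇒ negate
Point 2:
  Latitude: 84 + 14.99/60 = 84.2498333
  N → positive
  λ: 39 + 17.144/60 = 39.2857333
  W ⇒ negate
Point 3:
  φ: 37.43′ = 0.623833°; total 17.6238333
  S ⇒ negate
  Lon: 20.8632′ = 0.347720°; total 163.3477200
  E ⇒ keep positive
Point 4:
  φ: 34.24′ = 0.570667°; total 89.5706667
  hemisphere S, so the sign is −
  λ: 9.998′ = 0.166633°; total 21.1666333
  W ⇒ negate
Point 5:
  Lat: 33.509′ = 0.558483°; total 44.5584833
  hemisphere S, so the sign is −
  Longitude: 39.7593′ = 0.662655°; total 54.6626550
  W → negative
Point 6:
  Latitude: 72 + 36.0603/60 = 72.6010050
  hemisphere S, so the sign is −
  λ: 49.07′ = 0.817833°; total 118.8178333
  W → negative

1. -43.791880, -0.273783
2. 84.249833, -39.285733
3. -17.623833, 163.347720
4. -89.570667, -21.166633
5. -44.558483, -54.662655
6. -72.601005, -118.817833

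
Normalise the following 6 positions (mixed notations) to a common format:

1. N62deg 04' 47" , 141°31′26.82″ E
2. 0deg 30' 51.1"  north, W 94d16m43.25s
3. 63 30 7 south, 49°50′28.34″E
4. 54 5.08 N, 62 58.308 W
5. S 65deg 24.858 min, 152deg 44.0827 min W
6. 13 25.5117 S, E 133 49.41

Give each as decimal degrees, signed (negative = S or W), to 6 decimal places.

Point 1:
  Latitude: 4′ + 47″ = 4.78333′; 62 + 4.78333/60 = 62.0797222
  N ⇒ keep positive
  Longitude: 31′ + 26.82″ = 31.44700′; 141 + 31.44700/60 = 141.5241167
  E → positive
Point 2:
  Latitude: 30′ + 51.1″ = 30.85167′; 0 + 30.85167/60 = 0.5141944
  N ⇒ keep positive
  λ: 94° + 16/60 + 43.25/3600 = 94 + 0.266667 + 0.012014 = 94.2786806
  W ⇒ negate
Point 3:
  Lat: 63° + 30/60 + 7/3600 = 63 + 0.500000 + 0.001944 = 63.5019444
  S ⇒ negate
  Lon: 49 + 50/60 + 28.34/3600 = 49.8412056
  E ⇒ keep positive
Point 4:
  φ: 54 + 5.08/60 = 54.0846667
  N → positive
  λ: 62 + 58.308/60 = 62.9718000
  W → negative
Point 5:
  Latitude: 65 + 24.858/60 = 65.4143000
  S ⇒ negate
  λ: 152 + 44.0827/60 = 152.7347117
  W ⇒ negate
Point 6:
  Lat: 25.5117′ = 0.425195°; total 13.4251950
  S → negative
  Lon: 49.41′ = 0.823500°; total 133.8235000
  E → positive

1. 62.079722, 141.524117
2. 0.514194, -94.278681
3. -63.501944, 49.841206
4. 54.084667, -62.971800
5. -65.414300, -152.734712
6. -13.425195, 133.823500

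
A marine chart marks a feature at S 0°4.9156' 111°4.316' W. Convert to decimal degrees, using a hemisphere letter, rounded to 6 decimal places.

Lat: 0 + 4.9156/60 = 0.0819267
Lon: 4.316′ = 0.071933°; total 111.0719333

0.081927° S, 111.071933° W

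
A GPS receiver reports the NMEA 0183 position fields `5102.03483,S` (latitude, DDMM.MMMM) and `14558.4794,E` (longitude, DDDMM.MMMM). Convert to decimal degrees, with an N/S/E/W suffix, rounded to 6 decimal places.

51.033914° S, 145.974657° E

Latitude: degrees = first 2 digits = 51, minutes = 2.03483; 51 + 2.03483/60 = 51.0339138
Lon: degrees = first 3 digits = 145, minutes = 58.4794; 145 + 58.4794/60 = 145.9746567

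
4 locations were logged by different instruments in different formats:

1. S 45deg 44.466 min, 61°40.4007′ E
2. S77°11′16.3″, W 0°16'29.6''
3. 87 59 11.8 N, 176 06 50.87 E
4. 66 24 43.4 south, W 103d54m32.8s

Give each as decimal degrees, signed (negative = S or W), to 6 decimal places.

1. -45.741100, 61.673345
2. -77.187861, -0.274889
3. 87.986611, 176.114131
4. -66.412056, -103.909111

Point 1:
  Lat: 45 + 44.466/60 = 45.7411000
  S ⇒ negate
  Longitude: 40.4007′ = 0.673345°; total 61.6733450
  E ⇒ keep positive
Point 2:
  Latitude: 77 + 11/60 + 16.3/3600 = 77.1878611
  hemisphere S, so the sign is −
  Lon: 0 + 16/60 + 29.6/3600 = 0.2748889
  W ⇒ negate
Point 3:
  φ: 87° + 59/60 + 11.8/3600 = 87 + 0.983333 + 0.003278 = 87.9866111
  N → positive
  Longitude: 6′ + 50.87″ = 6.84783′; 176 + 6.84783/60 = 176.1141306
  E ⇒ keep positive
Point 4:
  Latitude: 66° + 24/60 + 43.4/3600 = 66 + 0.400000 + 0.012056 = 66.4120556
  hemisphere S, so the sign is −
  Lon: 103 + 54/60 + 32.8/3600 = 103.9091111
  W ⇒ negate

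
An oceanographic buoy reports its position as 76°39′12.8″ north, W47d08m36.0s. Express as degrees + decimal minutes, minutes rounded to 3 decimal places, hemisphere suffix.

76° 39.213′ N, 47° 8.600′ W

Lat: 39 + 12.8/60 = 39.21333′
λ: seconds/60 = 0.60000; minutes = 8 + 0.60000 = 8.60000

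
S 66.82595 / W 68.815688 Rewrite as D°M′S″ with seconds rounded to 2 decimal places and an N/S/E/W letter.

66°49′33.42″ S, 68°48′56.48″ W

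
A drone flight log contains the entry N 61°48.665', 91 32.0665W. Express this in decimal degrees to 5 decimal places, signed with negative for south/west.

61.81108, -91.53444

Lat: 48.665′ = 0.811083°; total 61.811083
N → positive
λ: 32.0665′ = 0.534442°; total 91.534442
W → negative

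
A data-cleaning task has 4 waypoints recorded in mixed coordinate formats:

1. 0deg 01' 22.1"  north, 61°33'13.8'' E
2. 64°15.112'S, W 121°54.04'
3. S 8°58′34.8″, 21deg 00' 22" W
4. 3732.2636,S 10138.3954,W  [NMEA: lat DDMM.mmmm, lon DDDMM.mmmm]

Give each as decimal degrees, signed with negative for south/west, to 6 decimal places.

Point 1:
  Lat: 0 + 1/60 + 22.1/3600 = 0.0228056
  N ⇒ keep positive
  λ: 61° + 33/60 + 13.8/3600 = 61 + 0.550000 + 0.003833 = 61.5538333
  E → positive
Point 2:
  Lat: 64 + 15.112/60 = 64.2518667
  S ⇒ negate
  Longitude: 121 + 54.04/60 = 121.9006667
  W ⇒ negate
Point 3:
  Lat: 58′ + 34.8″ = 58.58000′; 8 + 58.58000/60 = 8.9763333
  S → negative
  Lon: 21° + 0/60 + 22/3600 = 21 + 0.000000 + 0.006111 = 21.0061111
  W → negative
Point 4:
  Latitude: degrees = first 2 digits = 37, minutes = 32.2636; 37 + 32.2636/60 = 37.5377267
  S → negative
  λ: split at 3 digits → 101° and 38.3954′; 101 + 38.3954/60 = 101.6399233
  W → negative

1. 0.022806, 61.553833
2. -64.251867, -121.900667
3. -8.976333, -21.006111
4. -37.537727, -101.639923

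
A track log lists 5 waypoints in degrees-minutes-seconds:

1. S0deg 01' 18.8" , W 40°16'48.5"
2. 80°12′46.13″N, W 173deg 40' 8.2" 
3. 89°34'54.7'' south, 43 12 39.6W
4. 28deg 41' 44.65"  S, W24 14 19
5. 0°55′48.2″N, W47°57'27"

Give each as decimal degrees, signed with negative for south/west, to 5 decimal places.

1. -0.02189, -40.28014
2. 80.21281, -173.66894
3. -89.58186, -43.21100
4. -28.69574, -24.23861
5. 0.93006, -47.95750

Point 1:
  Latitude: 0 + 1/60 + 18.8/3600 = 0.021889
  S → negative
  Longitude: 40° + 16/60 + 48.5/3600 = 40 + 0.266667 + 0.013472 = 40.280139
  W → negative
Point 2:
  Lat: 80° + 12/60 + 46.13/3600 = 80 + 0.200000 + 0.012814 = 80.212814
  N ⇒ keep positive
  Longitude: 173° + 40/60 + 8.2/3600 = 173 + 0.666667 + 0.002278 = 173.668944
  hemisphere W, so the sign is −
Point 3:
  φ: 34′ + 54.7″ = 34.91167′; 89 + 34.91167/60 = 89.581861
  S ⇒ negate
  Lon: 12′ + 39.6″ = 12.66000′; 43 + 12.66000/60 = 43.211000
  hemisphere W, so the sign is −
Point 4:
  Lat: 41′ + 44.65″ = 41.74417′; 28 + 41.74417/60 = 28.695736
  S ⇒ negate
  Longitude: 24 + 14/60 + 19/3600 = 24.238611
  hemisphere W, so the sign is −
Point 5:
  Lat: 0 + 55/60 + 48.2/3600 = 0.930056
  N ⇒ keep positive
  Lon: 57′ + 27″ = 57.45000′; 47 + 57.45000/60 = 47.957500
  W → negative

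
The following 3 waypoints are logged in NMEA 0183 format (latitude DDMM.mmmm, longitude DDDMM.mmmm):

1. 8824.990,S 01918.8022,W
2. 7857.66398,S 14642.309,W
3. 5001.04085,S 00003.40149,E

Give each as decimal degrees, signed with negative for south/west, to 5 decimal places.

1. -88.41650, -19.31337
2. -78.96107, -146.70515
3. -50.01735, 0.05669

Point 1:
  Lat: degrees = first 2 digits = 88, minutes = 24.99; 88 + 24.99/60 = 88.416500
  S → negative
  λ: degrees = first 3 digits = 19, minutes = 18.8022; 19 + 18.8022/60 = 19.313370
  hemisphere W, so the sign is −
Point 2:
  Lat: split at 2 digits → 78° and 57.66398′; 78 + 57.66398/60 = 78.961066
  hemisphere S, so the sign is −
  λ: degrees = first 3 digits = 146, minutes = 42.309; 146 + 42.309/60 = 146.705150
  hemisphere W, so the sign is −
Point 3:
  Latitude: split at 2 digits → 50° and 1.04085′; 50 + 1.04085/60 = 50.017348
  S → negative
  Lon: split at 3 digits → 000° and 3.40149′; 0 + 3.40149/60 = 0.056692
  E ⇒ keep positive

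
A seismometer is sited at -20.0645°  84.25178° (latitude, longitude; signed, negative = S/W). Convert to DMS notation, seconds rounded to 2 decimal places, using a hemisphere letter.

Latitude is negative → S; |value| = 20.064500
Lat: 0.064500° → 3.87000′; 0.87000 × 60 = 52.2000″
λ: 0.251780° → 15.10680′; 0.10680 × 60 = 6.4080″

20°03′52.20″ S, 84°15′6.41″ E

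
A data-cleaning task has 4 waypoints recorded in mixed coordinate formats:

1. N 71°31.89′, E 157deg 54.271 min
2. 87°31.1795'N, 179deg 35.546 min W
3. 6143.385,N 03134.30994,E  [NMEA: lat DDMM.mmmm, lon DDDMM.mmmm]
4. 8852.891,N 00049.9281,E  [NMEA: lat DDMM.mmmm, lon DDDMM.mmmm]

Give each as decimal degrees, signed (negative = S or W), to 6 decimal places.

1. 71.531500, 157.904517
2. 87.519658, -179.592433
3. 61.723083, 31.571832
4. 88.881517, 0.832135

Point 1:
  φ: 71 + 31.89/60 = 71.5315000
  N → positive
  Lon: 157 + 54.271/60 = 157.9045167
  E → positive
Point 2:
  Lat: 31.1795′ = 0.519658°; total 87.5196583
  N → positive
  λ: 179 + 35.546/60 = 179.5924333
  hemisphere W, so the sign is −
Point 3:
  φ: degrees = first 2 digits = 61, minutes = 43.385; 61 + 43.385/60 = 61.7230833
  N → positive
  λ: split at 3 digits → 031° and 34.30994′; 31 + 34.30994/60 = 31.5718323
  E → positive
Point 4:
  φ: split at 2 digits → 88° and 52.891′; 88 + 52.891/60 = 88.8815167
  N → positive
  λ: split at 3 digits → 000° and 49.9281′; 0 + 49.9281/60 = 0.8321350
  E ⇒ keep positive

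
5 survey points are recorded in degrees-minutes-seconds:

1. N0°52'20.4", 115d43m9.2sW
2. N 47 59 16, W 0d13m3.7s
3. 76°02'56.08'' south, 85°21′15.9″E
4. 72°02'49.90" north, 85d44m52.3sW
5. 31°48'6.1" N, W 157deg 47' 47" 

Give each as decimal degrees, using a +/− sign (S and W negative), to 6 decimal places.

Point 1:
  Latitude: 52′ + 20.4″ = 52.34000′; 0 + 52.34000/60 = 0.8723333
  N → positive
  Lon: 115 + 43/60 + 9.2/3600 = 115.7192222
  W ⇒ negate
Point 2:
  Lat: 59′ + 16″ = 59.26667′; 47 + 59.26667/60 = 47.9877778
  N → positive
  Lon: 13′ + 3.7″ = 13.06167′; 0 + 13.06167/60 = 0.2176944
  W → negative
Point 3:
  Latitude: 2′ + 56.08″ = 2.93467′; 76 + 2.93467/60 = 76.0489111
  S → negative
  Lon: 85 + 21/60 + 15.9/3600 = 85.3544167
  E ⇒ keep positive
Point 4:
  Lat: 72° + 2/60 + 49.9/3600 = 72 + 0.033333 + 0.013861 = 72.0471944
  N ⇒ keep positive
  Lon: 85° + 44/60 + 52.3/3600 = 85 + 0.733333 + 0.014528 = 85.7478611
  W ⇒ negate
Point 5:
  Latitude: 31° + 48/60 + 6.1/3600 = 31 + 0.800000 + 0.001694 = 31.8016944
  N ⇒ keep positive
  Lon: 157 + 47/60 + 47/3600 = 157.7963889
  hemisphere W, so the sign is −

1. 0.872333, -115.719222
2. 47.987778, -0.217694
3. -76.048911, 85.354417
4. 72.047194, -85.747861
5. 31.801694, -157.796389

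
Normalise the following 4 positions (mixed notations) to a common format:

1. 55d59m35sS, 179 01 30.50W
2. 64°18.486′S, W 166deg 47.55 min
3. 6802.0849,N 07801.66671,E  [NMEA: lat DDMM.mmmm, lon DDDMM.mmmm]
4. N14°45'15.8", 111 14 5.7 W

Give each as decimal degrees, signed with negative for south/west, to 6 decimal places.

1. -55.993056, -179.025139
2. -64.308100, -166.792500
3. 68.034748, 78.027779
4. 14.754389, -111.234917

Point 1:
  Lat: 59′ + 35″ = 59.58333′; 55 + 59.58333/60 = 55.9930556
  S ⇒ negate
  λ: 179° + 1/60 + 30.5/3600 = 179 + 0.016667 + 0.008472 = 179.0251389
  W → negative
Point 2:
  Lat: 64 + 18.486/60 = 64.3081000
  hemisphere S, so the sign is −
  Lon: 166 + 47.55/60 = 166.7925000
  W → negative
Point 3:
  φ: degrees = first 2 digits = 68, minutes = 2.0849; 68 + 2.0849/60 = 68.0347483
  N ⇒ keep positive
  Longitude: degrees = first 3 digits = 78, minutes = 1.66671; 78 + 1.66671/60 = 78.0277785
  E ⇒ keep positive
Point 4:
  φ: 45′ + 15.8″ = 45.26333′; 14 + 45.26333/60 = 14.7543889
  N ⇒ keep positive
  λ: 111° + 14/60 + 5.7/3600 = 111 + 0.233333 + 0.001583 = 111.2349167
  W ⇒ negate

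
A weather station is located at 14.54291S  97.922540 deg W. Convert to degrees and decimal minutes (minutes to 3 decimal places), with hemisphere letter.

Lat: fractional part 0.542910 → 32.57460 minutes
Lon: 97° + 0.922540 × 60 = 97° 55.35240′

14° 32.575′ S, 97° 55.352′ W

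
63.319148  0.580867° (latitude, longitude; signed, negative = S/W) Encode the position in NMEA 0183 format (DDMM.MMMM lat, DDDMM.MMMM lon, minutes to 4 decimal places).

Latitude: 63° + 0.319148 × 60 = 63° 19.148880′
Lon: fractional part 0.580867 → 34.852020 minutes

6319.1489,N / 00034.8520,E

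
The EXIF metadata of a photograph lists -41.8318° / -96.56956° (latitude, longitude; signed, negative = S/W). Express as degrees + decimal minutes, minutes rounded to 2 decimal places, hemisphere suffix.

41° 49.91′ S, 96° 34.17′ W

Latitude is negative → S; |value| = 41.831800
Lat: minutes = (41.831800 − 41) × 60 = 49.9080
Longitude is negative → W; |value| = 96.569560
Longitude: 96° + 0.569560 × 60 = 96° 34.1736′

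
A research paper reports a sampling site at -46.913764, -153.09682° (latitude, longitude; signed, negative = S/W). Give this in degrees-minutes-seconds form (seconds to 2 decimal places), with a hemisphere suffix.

46°54′49.55″ S, 153°05′48.55″ W

Latitude is negative → S; |value| = 46.913764
Lat: 0.913764° → 54.82584′; 0.82584 × 60 = 49.5504″
Longitude is negative → W; |value| = 153.096820
λ: whole degrees 153; 5.80920′ → 5′ and 48.5520″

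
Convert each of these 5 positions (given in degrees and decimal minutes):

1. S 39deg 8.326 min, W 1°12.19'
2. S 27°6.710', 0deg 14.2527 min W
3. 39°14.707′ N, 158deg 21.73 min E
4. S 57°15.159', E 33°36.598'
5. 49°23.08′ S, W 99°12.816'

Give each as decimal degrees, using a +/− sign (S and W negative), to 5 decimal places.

1. -39.13877, -1.20317
2. -27.11183, -0.23755
3. 39.24512, 158.36217
4. -57.25265, 33.60997
5. -49.38467, -99.21360

Point 1:
  Lat: 8.326′ = 0.138767°; total 39.138767
  S ⇒ negate
  Lon: 1 + 12.19/60 = 1.203167
  W → negative
Point 2:
  Latitude: 27 + 6.71/60 = 27.111833
  S ⇒ negate
  Longitude: 14.2527′ = 0.237545°; total 0.237545
  W ⇒ negate
Point 3:
  Lat: 39 + 14.707/60 = 39.245117
  N ⇒ keep positive
  Lon: 21.73′ = 0.362167°; total 158.362167
  E → positive
Point 4:
  φ: 15.159′ = 0.252650°; total 57.252650
  S ⇒ negate
  Lon: 33 + 36.598/60 = 33.609967
  E → positive
Point 5:
  φ: 49 + 23.08/60 = 49.384667
  S ⇒ negate
  Lon: 99 + 12.816/60 = 99.213600
  W → negative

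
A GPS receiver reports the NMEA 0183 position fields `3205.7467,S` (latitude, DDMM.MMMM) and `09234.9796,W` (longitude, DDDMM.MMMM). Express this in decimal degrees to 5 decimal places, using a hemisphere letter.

32.09578° S, 92.58299° W

Latitude: split at 2 digits → 32° and 5.7467′; 32 + 5.7467/60 = 32.095778
Longitude: split at 3 digits → 092° and 34.9796′; 92 + 34.9796/60 = 92.582993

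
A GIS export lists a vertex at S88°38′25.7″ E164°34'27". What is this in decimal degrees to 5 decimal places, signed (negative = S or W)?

-88.64047, 164.57417

φ: 88 + 38/60 + 25.7/3600 = 88.640472
S → negative
Longitude: 164° + 34/60 + 27/3600 = 164 + 0.566667 + 0.007500 = 164.574167
E → positive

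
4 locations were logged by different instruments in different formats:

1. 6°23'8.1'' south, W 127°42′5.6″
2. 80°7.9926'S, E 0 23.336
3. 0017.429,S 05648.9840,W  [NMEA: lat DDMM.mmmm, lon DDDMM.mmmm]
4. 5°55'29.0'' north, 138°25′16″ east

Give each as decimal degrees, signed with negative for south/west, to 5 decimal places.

Point 1:
  Latitude: 6 + 23/60 + 8.1/3600 = 6.385583
  S ⇒ negate
  Longitude: 127 + 42/60 + 5.6/3600 = 127.701556
  hemisphere W, so the sign is −
Point 2:
  Lat: 80 + 7.9926/60 = 80.133210
  S ⇒ negate
  λ: 0 + 23.336/60 = 0.388933
  E ⇒ keep positive
Point 3:
  φ: degrees = first 2 digits = 0, minutes = 17.429; 0 + 17.429/60 = 0.290483
  hemisphere S, so the sign is −
  λ: degrees = first 3 digits = 56, minutes = 48.984; 56 + 48.984/60 = 56.816400
  W ⇒ negate
Point 4:
  φ: 5° + 55/60 + 29/3600 = 5 + 0.916667 + 0.008056 = 5.924722
  N ⇒ keep positive
  Lon: 138 + 25/60 + 16/3600 = 138.421111
  E ⇒ keep positive

1. -6.38558, -127.70156
2. -80.13321, 0.38893
3. -0.29048, -56.81640
4. 5.92472, 138.42111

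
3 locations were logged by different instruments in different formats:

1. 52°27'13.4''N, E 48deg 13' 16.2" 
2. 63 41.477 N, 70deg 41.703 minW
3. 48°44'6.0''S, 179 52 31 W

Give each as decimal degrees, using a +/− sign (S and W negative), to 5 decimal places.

1. 52.45372, 48.22117
2. 63.69128, -70.69505
3. -48.73500, -179.87528

Point 1:
  Lat: 52 + 27/60 + 13.4/3600 = 52.453722
  N ⇒ keep positive
  λ: 48 + 13/60 + 16.2/3600 = 48.221167
  E ⇒ keep positive
Point 2:
  Lat: 63 + 41.477/60 = 63.691283
  N → positive
  Lon: 70 + 41.703/60 = 70.695050
  hemisphere W, so the sign is −
Point 3:
  Lat: 48 + 44/60 + 6/3600 = 48.735000
  hemisphere S, so the sign is −
  Longitude: 179° + 52/60 + 31/3600 = 179 + 0.866667 + 0.008611 = 179.875278
  hemisphere W, so the sign is −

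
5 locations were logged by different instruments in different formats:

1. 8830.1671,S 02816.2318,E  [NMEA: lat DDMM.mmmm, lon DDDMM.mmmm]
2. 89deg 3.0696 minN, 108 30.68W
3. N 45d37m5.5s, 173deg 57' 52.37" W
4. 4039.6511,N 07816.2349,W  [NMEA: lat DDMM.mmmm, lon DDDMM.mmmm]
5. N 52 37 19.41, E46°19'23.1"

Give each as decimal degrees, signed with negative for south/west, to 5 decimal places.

1. -88.50279, 28.27053
2. 89.05116, -108.51133
3. 45.61819, -173.96455
4. 40.66085, -78.27058
5. 52.62206, 46.32308

Point 1:
  φ: degrees = first 2 digits = 88, minutes = 30.1671; 88 + 30.1671/60 = 88.502785
  S ⇒ negate
  Longitude: degrees = first 3 digits = 28, minutes = 16.2318; 28 + 16.2318/60 = 28.270530
  E → positive
Point 2:
  Latitude: 89 + 3.0696/60 = 89.051160
  N ⇒ keep positive
  λ: 30.68′ = 0.511333°; total 108.511333
  W ⇒ negate
Point 3:
  φ: 45° + 37/60 + 5.5/3600 = 45 + 0.616667 + 0.001528 = 45.618194
  N → positive
  Lon: 173 + 57/60 + 52.37/3600 = 173.964547
  hemisphere W, so the sign is −
Point 4:
  Lat: split at 2 digits → 40° and 39.6511′; 40 + 39.6511/60 = 40.660852
  N → positive
  λ: degrees = first 3 digits = 78, minutes = 16.2349; 78 + 16.2349/60 = 78.270582
  W → negative
Point 5:
  Lat: 37′ + 19.41″ = 37.32350′; 52 + 37.32350/60 = 52.622058
  N ⇒ keep positive
  Longitude: 19′ + 23.1″ = 19.38500′; 46 + 19.38500/60 = 46.323083
  E → positive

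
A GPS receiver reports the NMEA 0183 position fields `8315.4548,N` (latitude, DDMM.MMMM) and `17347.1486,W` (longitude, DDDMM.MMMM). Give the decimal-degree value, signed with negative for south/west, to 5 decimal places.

83.25758, -173.78581

Latitude: degrees = first 2 digits = 83, minutes = 15.4548; 83 + 15.4548/60 = 83.257580
N ⇒ keep positive
λ: degrees = first 3 digits = 173, minutes = 47.1486; 173 + 47.1486/60 = 173.785810
W → negative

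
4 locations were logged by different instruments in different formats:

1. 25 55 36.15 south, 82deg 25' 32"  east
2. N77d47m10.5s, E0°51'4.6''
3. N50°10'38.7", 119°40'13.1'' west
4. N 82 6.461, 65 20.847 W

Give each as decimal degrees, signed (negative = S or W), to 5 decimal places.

Point 1:
  Latitude: 25° + 55/60 + 36.15/3600 = 25 + 0.916667 + 0.010042 = 25.926708
  S → negative
  Lon: 25′ + 32″ = 25.53333′; 82 + 25.53333/60 = 82.425556
  E ⇒ keep positive
Point 2:
  φ: 77 + 47/60 + 10.5/3600 = 77.786250
  N → positive
  λ: 0 + 51/60 + 4.6/3600 = 0.851278
  E ⇒ keep positive
Point 3:
  Latitude: 50 + 10/60 + 38.7/3600 = 50.177417
  N ⇒ keep positive
  Longitude: 119° + 40/60 + 13.1/3600 = 119 + 0.666667 + 0.003639 = 119.670306
  W ⇒ negate
Point 4:
  Latitude: 82 + 6.461/60 = 82.107683
  N → positive
  Lon: 20.847′ = 0.347450°; total 65.347450
  W → negative

1. -25.92671, 82.42556
2. 77.78625, 0.85128
3. 50.17742, -119.67031
4. 82.10768, -65.34745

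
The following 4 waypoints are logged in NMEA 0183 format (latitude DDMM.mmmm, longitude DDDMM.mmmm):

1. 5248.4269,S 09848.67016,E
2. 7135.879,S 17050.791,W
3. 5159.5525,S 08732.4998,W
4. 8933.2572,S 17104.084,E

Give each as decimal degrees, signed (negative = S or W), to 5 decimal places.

Point 1:
  φ: degrees = first 2 digits = 52, minutes = 48.4269; 52 + 48.4269/60 = 52.807115
  S → negative
  Longitude: split at 3 digits → 098° and 48.67016′; 98 + 48.67016/60 = 98.811169
  E → positive
Point 2:
  Lat: split at 2 digits → 71° and 35.879′; 71 + 35.879/60 = 71.597983
  S → negative
  Longitude: split at 3 digits → 170° and 50.791′; 170 + 50.791/60 = 170.846517
  W → negative
Point 3:
  Lat: split at 2 digits → 51° and 59.5525′; 51 + 59.5525/60 = 51.992542
  S → negative
  λ: degrees = first 3 digits = 87, minutes = 32.4998; 87 + 32.4998/60 = 87.541663
  hemisphere W, so the sign is −
Point 4:
  φ: split at 2 digits → 89° and 33.2572′; 89 + 33.2572/60 = 89.554287
  S → negative
  Lon: split at 3 digits → 171° and 4.084′; 171 + 4.084/60 = 171.068067
  E → positive

1. -52.80712, 98.81117
2. -71.59798, -170.84652
3. -51.99254, -87.54166
4. -89.55429, 171.06807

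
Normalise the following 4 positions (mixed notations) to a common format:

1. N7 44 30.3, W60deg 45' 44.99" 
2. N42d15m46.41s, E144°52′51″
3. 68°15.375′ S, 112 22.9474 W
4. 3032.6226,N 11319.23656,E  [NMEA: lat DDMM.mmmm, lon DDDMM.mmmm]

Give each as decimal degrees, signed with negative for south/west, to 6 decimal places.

1. 7.741750, -60.762497
2. 42.262892, 144.880833
3. -68.256250, -112.382457
4. 30.543710, 113.320609

Point 1:
  Latitude: 7° + 44/60 + 30.3/3600 = 7 + 0.733333 + 0.008417 = 7.7417500
  N ⇒ keep positive
  Lon: 45′ + 44.99″ = 45.74983′; 60 + 45.74983/60 = 60.7624972
  hemisphere W, so the sign is −
Point 2:
  Lat: 15′ + 46.41″ = 15.77350′; 42 + 15.77350/60 = 42.2628917
  N ⇒ keep positive
  λ: 144 + 52/60 + 51/3600 = 144.8808333
  E ⇒ keep positive
Point 3:
  φ: 15.375′ = 0.256250°; total 68.2562500
  S → negative
  Lon: 22.9474′ = 0.382457°; total 112.3824567
  W → negative
Point 4:
  φ: split at 2 digits → 30° and 32.6226′; 30 + 32.6226/60 = 30.5437100
  N → positive
  Longitude: split at 3 digits → 113° and 19.23656′; 113 + 19.23656/60 = 113.3206093
  E → positive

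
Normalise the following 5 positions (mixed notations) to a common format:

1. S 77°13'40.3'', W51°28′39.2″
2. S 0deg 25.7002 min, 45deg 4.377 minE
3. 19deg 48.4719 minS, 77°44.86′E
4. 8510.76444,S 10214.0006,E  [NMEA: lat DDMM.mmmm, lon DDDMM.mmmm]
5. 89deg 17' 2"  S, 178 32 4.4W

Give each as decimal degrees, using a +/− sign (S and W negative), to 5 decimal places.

Point 1:
  Latitude: 13′ + 40.3″ = 13.67167′; 77 + 13.67167/60 = 77.227861
  S ⇒ negate
  λ: 51° + 28/60 + 39.2/3600 = 51 + 0.466667 + 0.010889 = 51.477556
  hemisphere W, so the sign is −
Point 2:
  Latitude: 25.7002′ = 0.428337°; total 0.428337
  hemisphere S, so the sign is −
  Lon: 4.377′ = 0.072950°; total 45.072950
  E → positive
Point 3:
  φ: 19 + 48.4719/60 = 19.807865
  S ⇒ negate
  λ: 77 + 44.86/60 = 77.747667
  E ⇒ keep positive
Point 4:
  Lat: split at 2 digits → 85° and 10.76444′; 85 + 10.76444/60 = 85.179407
  S → negative
  λ: degrees = first 3 digits = 102, minutes = 14.0006; 102 + 14.0006/60 = 102.233343
  E ⇒ keep positive
Point 5:
  Latitude: 17′ + 2″ = 17.03333′; 89 + 17.03333/60 = 89.283889
  S → negative
  Longitude: 178 + 32/60 + 4.4/3600 = 178.534556
  W → negative

1. -77.22786, -51.47756
2. -0.42834, 45.07295
3. -19.80787, 77.74767
4. -85.17941, 102.23334
5. -89.28389, -178.53456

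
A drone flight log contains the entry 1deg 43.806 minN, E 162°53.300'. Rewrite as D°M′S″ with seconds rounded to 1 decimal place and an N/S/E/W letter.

Latitude: fractional minutes 0.80600 × 60 = 48.360″
Lon: 53.30000′ → 53′ and 0.30000 × 60 = 18.000″

1°43′48.4″ N, 162°53′18.0″ E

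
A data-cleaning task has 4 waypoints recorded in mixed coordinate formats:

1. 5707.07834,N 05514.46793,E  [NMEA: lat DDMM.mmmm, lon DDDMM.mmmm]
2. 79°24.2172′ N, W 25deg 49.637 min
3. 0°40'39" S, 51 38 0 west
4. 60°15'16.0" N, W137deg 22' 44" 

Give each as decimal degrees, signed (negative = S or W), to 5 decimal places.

Point 1:
  Lat: degrees = first 2 digits = 57, minutes = 7.07834; 57 + 7.07834/60 = 57.117972
  N ⇒ keep positive
  Longitude: degrees = first 3 digits = 55, minutes = 14.46793; 55 + 14.46793/60 = 55.241132
  E ⇒ keep positive
Point 2:
  φ: 24.2172′ = 0.403620°; total 79.403620
  N → positive
  Lon: 25 + 49.637/60 = 25.827283
  hemisphere W, so the sign is −
Point 3:
  φ: 40′ + 39″ = 40.65000′; 0 + 40.65000/60 = 0.677500
  S → negative
  Longitude: 51° + 38/60 + 0/3600 = 51 + 0.633333 + 0.000000 = 51.633333
  W ⇒ negate
Point 4:
  Latitude: 15′ + 16″ = 15.26667′; 60 + 15.26667/60 = 60.254444
  N ⇒ keep positive
  λ: 137° + 22/60 + 44/3600 = 137 + 0.366667 + 0.012222 = 137.378889
  W → negative

1. 57.11797, 55.24113
2. 79.40362, -25.82728
3. -0.67750, -51.63333
4. 60.25444, -137.37889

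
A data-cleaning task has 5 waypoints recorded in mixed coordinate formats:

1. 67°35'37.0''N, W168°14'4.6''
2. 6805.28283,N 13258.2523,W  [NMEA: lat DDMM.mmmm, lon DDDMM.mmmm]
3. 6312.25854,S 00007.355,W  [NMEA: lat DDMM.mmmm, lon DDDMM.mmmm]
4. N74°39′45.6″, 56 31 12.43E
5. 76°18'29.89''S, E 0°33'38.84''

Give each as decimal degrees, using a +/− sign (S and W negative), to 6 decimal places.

1. 67.593611, -168.234611
2. 68.088047, -132.970872
3. -63.204309, -0.122583
4. 74.662667, 56.520119
5. -76.308303, 0.560789

Point 1:
  φ: 67° + 35/60 + 37/3600 = 67 + 0.583333 + 0.010278 = 67.5936111
  N → positive
  Longitude: 168° + 14/60 + 4.6/3600 = 168 + 0.233333 + 0.001278 = 168.2346111
  W → negative
Point 2:
  Latitude: degrees = first 2 digits = 68, minutes = 5.28283; 68 + 5.28283/60 = 68.0880472
  N ⇒ keep positive
  Lon: degrees = first 3 digits = 132, minutes = 58.2523; 132 + 58.2523/60 = 132.9708717
  W → negative
Point 3:
  φ: degrees = first 2 digits = 63, minutes = 12.25854; 63 + 12.25854/60 = 63.2043090
  S ⇒ negate
  Longitude: split at 3 digits → 000° and 7.355′; 0 + 7.355/60 = 0.1225833
  hemisphere W, so the sign is −
Point 4:
  Lat: 74 + 39/60 + 45.6/3600 = 74.6626667
  N → positive
  λ: 56° + 31/60 + 12.43/3600 = 56 + 0.516667 + 0.003453 = 56.5201194
  E → positive
Point 5:
  Lat: 18′ + 29.89″ = 18.49817′; 76 + 18.49817/60 = 76.3083028
  S → negative
  λ: 0° + 33/60 + 38.84/3600 = 0 + 0.550000 + 0.010789 = 0.5607889
  E ⇒ keep positive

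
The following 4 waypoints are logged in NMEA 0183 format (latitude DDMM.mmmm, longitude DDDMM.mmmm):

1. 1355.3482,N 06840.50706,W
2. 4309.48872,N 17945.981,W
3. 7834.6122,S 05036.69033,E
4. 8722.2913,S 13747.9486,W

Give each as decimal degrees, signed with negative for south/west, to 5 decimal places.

1. 13.92247, -68.67512
2. 43.15815, -179.76635
3. -78.57687, 50.61151
4. -87.37152, -137.79914

Point 1:
  φ: degrees = first 2 digits = 13, minutes = 55.3482; 13 + 55.3482/60 = 13.922470
  N ⇒ keep positive
  Lon: split at 3 digits → 068° and 40.50706′; 68 + 40.50706/60 = 68.675118
  W ⇒ negate
Point 2:
  Latitude: split at 2 digits → 43° and 9.48872′; 43 + 9.48872/60 = 43.158145
  N → positive
  Longitude: degrees = first 3 digits = 179, minutes = 45.981; 179 + 45.981/60 = 179.766350
  W ⇒ negate
Point 3:
  Lat: split at 2 digits → 78° and 34.6122′; 78 + 34.6122/60 = 78.576870
  S ⇒ negate
  Lon: degrees = first 3 digits = 50, minutes = 36.69033; 50 + 36.69033/60 = 50.611506
  E ⇒ keep positive
Point 4:
  φ: split at 2 digits → 87° and 22.2913′; 87 + 22.2913/60 = 87.371522
  hemisphere S, so the sign is −
  λ: split at 3 digits → 137° and 47.9486′; 137 + 47.9486/60 = 137.799143
  W → negative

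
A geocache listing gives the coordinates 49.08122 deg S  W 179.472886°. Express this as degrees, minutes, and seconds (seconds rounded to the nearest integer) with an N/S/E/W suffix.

φ: 0.081220° → 4.87320′; 0.87320 × 60 = 52.39″
Lon: 0.472886° → 28.37316′; 0.37316 × 60 = 22.39″

49°04′52″ S, 179°28′22″ W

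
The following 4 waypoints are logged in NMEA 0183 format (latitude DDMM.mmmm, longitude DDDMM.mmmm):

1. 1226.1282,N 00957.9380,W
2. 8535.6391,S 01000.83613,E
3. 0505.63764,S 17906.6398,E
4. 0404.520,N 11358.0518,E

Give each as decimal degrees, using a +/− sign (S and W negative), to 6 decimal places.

1. 12.435470, -9.965633
2. -85.593985, 10.013936
3. -5.093961, 179.110663
4. 4.075333, 113.967530

Point 1:
  Lat: degrees = first 2 digits = 12, minutes = 26.1282; 12 + 26.1282/60 = 12.4354700
  N → positive
  Longitude: split at 3 digits → 009° and 57.938′; 9 + 57.938/60 = 9.9656333
  hemisphere W, so the sign is −
Point 2:
  Lat: degrees = first 2 digits = 85, minutes = 35.6391; 85 + 35.6391/60 = 85.5939850
  hemisphere S, so the sign is −
  Lon: split at 3 digits → 010° and 0.83613′; 10 + 0.83613/60 = 10.0139355
  E → positive
Point 3:
  Latitude: split at 2 digits → 05° and 5.63764′; 5 + 5.63764/60 = 5.0939607
  S ⇒ negate
  λ: degrees = first 3 digits = 179, minutes = 6.6398; 179 + 6.6398/60 = 179.1106633
  E → positive
Point 4:
  φ: degrees = first 2 digits = 4, minutes = 4.52; 4 + 4.52/60 = 4.0753333
  N ⇒ keep positive
  Lon: degrees = first 3 digits = 113, minutes = 58.0518; 113 + 58.0518/60 = 113.9675300
  E ⇒ keep positive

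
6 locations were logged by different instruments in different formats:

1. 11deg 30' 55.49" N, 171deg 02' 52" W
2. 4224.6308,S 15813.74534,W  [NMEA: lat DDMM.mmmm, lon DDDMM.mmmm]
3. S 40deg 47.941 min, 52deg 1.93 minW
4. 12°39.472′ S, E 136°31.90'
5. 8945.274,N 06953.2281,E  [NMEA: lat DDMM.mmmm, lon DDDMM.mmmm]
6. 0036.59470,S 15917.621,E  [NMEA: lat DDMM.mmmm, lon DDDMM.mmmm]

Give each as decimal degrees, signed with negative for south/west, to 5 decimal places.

1. 11.51541, -171.04778
2. -42.41051, -158.22909
3. -40.79902, -52.03217
4. -12.65787, 136.53167
5. 89.75457, 69.88714
6. -0.60991, 159.29368

Point 1:
  φ: 11° + 30/60 + 55.49/3600 = 11 + 0.500000 + 0.015414 = 11.515414
  N ⇒ keep positive
  Longitude: 171° + 2/60 + 52/3600 = 171 + 0.033333 + 0.014444 = 171.047778
  W → negative
Point 2:
  Lat: degrees = first 2 digits = 42, minutes = 24.6308; 42 + 24.6308/60 = 42.410513
  S ⇒ negate
  Longitude: split at 3 digits → 158° and 13.74534′; 158 + 13.74534/60 = 158.229089
  W ⇒ negate
Point 3:
  φ: 47.941′ = 0.799017°; total 40.799017
  S ⇒ negate
  Longitude: 52 + 1.93/60 = 52.032167
  W → negative
Point 4:
  Latitude: 12 + 39.472/60 = 12.657867
  S ⇒ negate
  Lon: 136 + 31.9/60 = 136.531667
  E → positive
Point 5:
  Latitude: degrees = first 2 digits = 89, minutes = 45.274; 89 + 45.274/60 = 89.754567
  N ⇒ keep positive
  Lon: degrees = first 3 digits = 69, minutes = 53.2281; 69 + 53.2281/60 = 69.887135
  E → positive
Point 6:
  φ: degrees = first 2 digits = 0, minutes = 36.5947; 0 + 36.5947/60 = 0.609912
  hemisphere S, so the sign is −
  λ: split at 3 digits → 159° and 17.621′; 159 + 17.621/60 = 159.293683
  E → positive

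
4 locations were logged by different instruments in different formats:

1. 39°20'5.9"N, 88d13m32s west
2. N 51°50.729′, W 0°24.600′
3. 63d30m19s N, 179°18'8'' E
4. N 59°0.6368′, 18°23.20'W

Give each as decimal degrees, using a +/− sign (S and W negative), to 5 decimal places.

Point 1:
  Latitude: 20′ + 5.9″ = 20.09833′; 39 + 20.09833/60 = 39.334972
  N → positive
  Lon: 13′ + 32″ = 13.53333′; 88 + 13.53333/60 = 88.225556
  W → negative
Point 2:
  φ: 50.729′ = 0.845483°; total 51.845483
  N → positive
  Longitude: 0 + 24.6/60 = 0.410000
  W → negative
Point 3:
  φ: 63° + 30/60 + 19/3600 = 63 + 0.500000 + 0.005278 = 63.505278
  N ⇒ keep positive
  Longitude: 18′ + 8″ = 18.13333′; 179 + 18.13333/60 = 179.302222
  E ⇒ keep positive
Point 4:
  Latitude: 0.6368′ = 0.010613°; total 59.010613
  N ⇒ keep positive
  λ: 23.2′ = 0.386667°; total 18.386667
  W ⇒ negate

1. 39.33497, -88.22556
2. 51.84548, -0.41000
3. 63.50528, 179.30222
4. 59.01061, -18.38667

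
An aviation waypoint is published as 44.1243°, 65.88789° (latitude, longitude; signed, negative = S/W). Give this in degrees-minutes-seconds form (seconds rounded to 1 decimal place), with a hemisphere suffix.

φ: 0.124300 × 60 = 7.45800′ → 7′, remainder × 60 = 27.480″
λ: 0.887890 × 60 = 53.27340′ → 53′, remainder × 60 = 16.404″

44°07′27.5″ N, 65°53′16.4″ E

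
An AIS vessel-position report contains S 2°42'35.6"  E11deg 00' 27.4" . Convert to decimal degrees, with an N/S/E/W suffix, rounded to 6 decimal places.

φ: 2 + 42/60 + 35.6/3600 = 2.7098889
λ: 0′ + 27.4″ = 0.45667′; 11 + 0.45667/60 = 11.0076111

2.709889° S, 11.007611° E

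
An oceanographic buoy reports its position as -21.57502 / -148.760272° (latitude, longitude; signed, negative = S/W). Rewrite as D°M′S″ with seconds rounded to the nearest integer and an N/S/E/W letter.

Latitude is negative → S; |value| = 21.575020
Latitude: 0.575020 × 60 = 34.50120′ → 34′, remainder × 60 = 30.07″
Longitude is negative → W; |value| = 148.760272
Lon: 0.760272 × 60 = 45.61632′ → 45′, remainder × 60 = 36.98″

21°34′30″ S, 148°45′37″ W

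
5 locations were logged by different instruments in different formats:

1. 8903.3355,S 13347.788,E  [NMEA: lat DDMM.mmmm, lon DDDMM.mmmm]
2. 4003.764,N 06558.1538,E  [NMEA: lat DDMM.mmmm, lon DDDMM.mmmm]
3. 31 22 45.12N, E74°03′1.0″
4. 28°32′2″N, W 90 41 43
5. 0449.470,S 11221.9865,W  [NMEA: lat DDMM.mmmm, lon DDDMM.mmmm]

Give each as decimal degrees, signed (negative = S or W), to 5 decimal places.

1. -89.05559, 133.79647
2. 40.06273, 65.96923
3. 31.37920, 74.05028
4. 28.53389, -90.69528
5. -4.82450, -112.36644

Point 1:
  φ: split at 2 digits → 89° and 3.3355′; 89 + 3.3355/60 = 89.055592
  S ⇒ negate
  Longitude: split at 3 digits → 133° and 47.788′; 133 + 47.788/60 = 133.796467
  E → positive
Point 2:
  Latitude: split at 2 digits → 40° and 3.764′; 40 + 3.764/60 = 40.062733
  N ⇒ keep positive
  Lon: split at 3 digits → 065° and 58.1538′; 65 + 58.1538/60 = 65.969230
  E ⇒ keep positive
Point 3:
  φ: 31° + 22/60 + 45.12/3600 = 31 + 0.366667 + 0.012533 = 31.379200
  N ⇒ keep positive
  Lon: 74° + 3/60 + 1/3600 = 74 + 0.050000 + 0.000278 = 74.050278
  E → positive
Point 4:
  Latitude: 28 + 32/60 + 2/3600 = 28.533889
  N → positive
  Lon: 41′ + 43″ = 41.71667′; 90 + 41.71667/60 = 90.695278
  W → negative
Point 5:
  φ: degrees = first 2 digits = 4, minutes = 49.47; 4 + 49.47/60 = 4.824500
  S → negative
  Longitude: split at 3 digits → 112° and 21.9865′; 112 + 21.9865/60 = 112.366442
  hemisphere W, so the sign is −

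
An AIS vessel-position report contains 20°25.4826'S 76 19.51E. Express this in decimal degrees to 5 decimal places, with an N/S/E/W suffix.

φ: 25.4826′ = 0.424710°; total 20.424710
Longitude: 76 + 19.51/60 = 76.325167

20.42471° S, 76.32517° E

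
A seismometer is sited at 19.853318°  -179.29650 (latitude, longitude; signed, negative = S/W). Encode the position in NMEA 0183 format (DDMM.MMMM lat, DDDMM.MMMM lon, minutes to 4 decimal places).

Lat: minutes = (19.853318 − 19) × 60 = 51.199080
Longitude is negative → W; |value| = 179.296500
λ: fractional part 0.296500 → 17.790000 minutes

1951.1991,N / 17917.7900,W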